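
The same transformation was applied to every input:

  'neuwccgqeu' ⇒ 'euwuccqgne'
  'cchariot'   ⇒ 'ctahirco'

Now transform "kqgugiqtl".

The rule is to swap the first and last characters, then swap each adjacent pair of characters (1↔2, 3↔4, ...).
Applying both steps to "kqgugiqtl": "lqgugiqtk", then "qlugigtqk".

qlugigtqk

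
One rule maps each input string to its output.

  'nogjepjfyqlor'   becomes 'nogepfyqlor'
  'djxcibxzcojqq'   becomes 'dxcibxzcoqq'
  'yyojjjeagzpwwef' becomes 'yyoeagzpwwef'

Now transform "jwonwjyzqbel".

wonwyzqbel

The pattern: remove every "j".
Applying that to "jwonwjyzqbel" gives "wonwyzqbel".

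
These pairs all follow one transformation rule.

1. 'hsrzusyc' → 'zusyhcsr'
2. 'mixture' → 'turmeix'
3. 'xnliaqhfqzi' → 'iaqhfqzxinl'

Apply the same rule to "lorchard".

The rule is to swap the first and last characters, then move the first 3 characters to the end (rotate left by 3).
Doing the same to "lorchard": "charldor".

charldor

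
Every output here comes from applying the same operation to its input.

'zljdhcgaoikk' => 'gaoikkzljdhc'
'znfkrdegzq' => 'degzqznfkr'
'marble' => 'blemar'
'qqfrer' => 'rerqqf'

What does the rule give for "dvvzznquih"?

nquihdvvzz

Looking at the pairs, the operation is to swap the front and back halves of the string.
On "dvvzznquih" that produces "nquihdvvzz".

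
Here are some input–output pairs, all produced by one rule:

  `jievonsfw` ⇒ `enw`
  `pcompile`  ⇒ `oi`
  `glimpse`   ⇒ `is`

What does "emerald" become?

el

The transformation: keep one character in every 3, starting at position 3 (positions 3rd, 6th, 9th, ...).
Doing the same to "emerald": "el".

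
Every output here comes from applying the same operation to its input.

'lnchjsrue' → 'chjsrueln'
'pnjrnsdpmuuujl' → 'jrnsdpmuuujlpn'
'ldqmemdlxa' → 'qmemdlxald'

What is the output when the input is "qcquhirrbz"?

The pattern: move the first 2 characters to the end (rotate left by 2).
Applying that to "qcquhirrbz" gives "quhirrbzqc".

quhirrbzqc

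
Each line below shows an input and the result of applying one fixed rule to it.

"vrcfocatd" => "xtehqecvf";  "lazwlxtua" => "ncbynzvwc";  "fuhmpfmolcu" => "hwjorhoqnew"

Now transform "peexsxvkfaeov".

rggzuzxmhcgqx

What's happening: shift every letter 2 places forward in the alphabet (wrapping around).
Applying that to "peexsxvkfaeov" gives "rggzuzxmhcgqx".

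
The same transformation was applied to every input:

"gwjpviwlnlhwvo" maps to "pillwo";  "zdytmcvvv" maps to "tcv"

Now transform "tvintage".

The transformation: delete the first 3 characters, then keep every other character starting from the first (positions 1st, 3rd, 5th, ...).
For "tvintage" the result is "nae".

nae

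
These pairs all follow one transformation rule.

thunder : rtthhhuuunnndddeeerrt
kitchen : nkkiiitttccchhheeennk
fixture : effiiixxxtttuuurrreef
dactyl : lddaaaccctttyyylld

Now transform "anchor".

Each output is the input with this applied: repeat every character 3 times, then swap the first and last characters.
On "anchor": the first step gives "aaannnccchhhooorrr", and the second then gives "raannnccchhhooorra".
(Check on "kitchen": → "kkkiiitttccchhheeennn" → "nkkiiitttccchhheeennk" ✓)

raannnccchhhooorra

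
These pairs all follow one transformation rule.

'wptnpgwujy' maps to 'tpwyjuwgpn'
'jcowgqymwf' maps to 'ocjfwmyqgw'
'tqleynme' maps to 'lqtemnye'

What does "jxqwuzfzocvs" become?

Rule — reverse the string, then move the last 3 characters to the front (rotate right by 3).
"jxqwuzfzocvs" → "svcozfzuwqxj" → "qxjsvcozfzuw".

qxjsvcozfzuw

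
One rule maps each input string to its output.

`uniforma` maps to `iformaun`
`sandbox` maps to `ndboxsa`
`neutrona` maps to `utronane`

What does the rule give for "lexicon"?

The transformation: move the first 2 characters to the end (rotate left by 2).
So "lexicon" becomes "xiconle".

xiconle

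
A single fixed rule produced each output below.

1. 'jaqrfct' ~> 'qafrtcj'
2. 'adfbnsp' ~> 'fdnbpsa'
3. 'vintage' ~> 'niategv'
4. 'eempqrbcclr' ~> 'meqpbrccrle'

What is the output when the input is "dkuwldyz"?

uklwyddz

The rule is to move the first character to the end, then swap each adjacent pair of characters (1↔2, 3↔4, ...).
On "dkuwldyz": the first step gives "kuwldyzd", and the second then gives "uklwyddz".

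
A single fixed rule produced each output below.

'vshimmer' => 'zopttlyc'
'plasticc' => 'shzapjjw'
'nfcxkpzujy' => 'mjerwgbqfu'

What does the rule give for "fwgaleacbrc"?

dnhslhjiyjm

The transformation: shift every letter 7 places forward in the alphabet (wrapping around), then move the first character to the end.
Applying both steps to "fwgaleacbrc": "mdnhslhjiyj", then "dnhslhjiyjm".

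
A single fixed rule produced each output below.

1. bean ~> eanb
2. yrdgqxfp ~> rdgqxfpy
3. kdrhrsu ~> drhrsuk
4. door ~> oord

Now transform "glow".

lowg

In each case the input is transformed by: move the first character to the end.
So "glow" becomes "lowg".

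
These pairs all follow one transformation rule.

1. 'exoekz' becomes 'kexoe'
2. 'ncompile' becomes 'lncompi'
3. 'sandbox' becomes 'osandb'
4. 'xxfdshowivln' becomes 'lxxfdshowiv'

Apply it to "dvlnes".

In each case the input is transformed by: delete the last character, then move the last character to the front.
For "dvlnes", step one produces "dvlne"; step two turns that into "edvln".

edvln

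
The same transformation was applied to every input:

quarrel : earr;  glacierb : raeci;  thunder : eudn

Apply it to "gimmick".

cmim

The pattern: take characters alternately from the front and the back (1st, last, 2nd, 2nd-last, ...), then delete the first 3 characters.
On "gimmick": the first step gives "gkicmim", and the second then gives "cmim".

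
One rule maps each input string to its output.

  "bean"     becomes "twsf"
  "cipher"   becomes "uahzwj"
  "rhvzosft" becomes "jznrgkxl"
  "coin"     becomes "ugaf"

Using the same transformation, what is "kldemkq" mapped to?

Looking at the pairs, the operation is to shift every letter 8 places backward in the alphabet (wrapping around).
"kldemkq" → "cdvweci".

cdvweci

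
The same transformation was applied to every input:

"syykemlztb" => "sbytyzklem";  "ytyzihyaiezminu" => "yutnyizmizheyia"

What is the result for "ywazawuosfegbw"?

ywwbagzeafwsuo

The pattern: take characters alternately from the front and the back (1st, last, 2nd, 2nd-last, ...).
Doing the same to "ywazawuosfegbw": "ywwbagzeafwsuo".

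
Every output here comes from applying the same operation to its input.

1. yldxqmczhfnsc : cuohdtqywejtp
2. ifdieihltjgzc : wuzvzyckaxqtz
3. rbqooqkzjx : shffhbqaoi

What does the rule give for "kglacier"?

Looking at the pairs, the operation is to move the first character to the end, then shift every letter 9 places backward in the alphabet (wrapping around).
On "kglacier": the first step gives "glacierk", and the second then gives "xcrtzvib".

xcrtzvib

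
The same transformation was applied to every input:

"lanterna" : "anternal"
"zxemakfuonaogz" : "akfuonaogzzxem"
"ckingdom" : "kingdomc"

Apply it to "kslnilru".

slnilruk

The rule is to swap the front and back halves of the string, then move the last 3 characters to the front (rotate right by 3).
"kslnilru" → "ilruksln" → "slnilruk".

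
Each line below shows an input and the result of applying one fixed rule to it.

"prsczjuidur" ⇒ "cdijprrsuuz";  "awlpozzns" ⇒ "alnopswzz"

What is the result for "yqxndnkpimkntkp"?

The pattern: sort the characters into alphabetical order.
So "yqxndnkpimkntkp" becomes "dikkkmnnnppqtxy".

dikkkmnnnppqtxy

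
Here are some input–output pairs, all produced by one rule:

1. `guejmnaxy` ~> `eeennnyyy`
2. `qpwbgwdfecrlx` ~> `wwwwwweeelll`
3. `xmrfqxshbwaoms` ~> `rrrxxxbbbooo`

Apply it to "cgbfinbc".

bbbnnn

Each output is the input with this applied: keep one character in every 3, starting at position 3 (positions 3rd, 6th, 9th, ...), then repeat every character 3 times.
Working it through for "cgbfinbc": intermediate "bn", final "bbbnnn".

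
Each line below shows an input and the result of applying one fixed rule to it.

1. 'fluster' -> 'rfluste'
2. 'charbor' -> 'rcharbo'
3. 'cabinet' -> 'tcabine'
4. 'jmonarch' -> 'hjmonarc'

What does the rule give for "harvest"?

tharves

The pattern: move the last character to the front.
Applying that to "harvest" gives "tharves".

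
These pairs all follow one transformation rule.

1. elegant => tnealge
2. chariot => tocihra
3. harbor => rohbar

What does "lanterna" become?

anlraent

Looking at the pairs, the operation is to move the last character to the front, then take characters alternately from the front and the back (1st, last, 2nd, 2nd-last, ...).
Starting from "lanterna": after the first operation, "alantern"; after the second, "anlraent".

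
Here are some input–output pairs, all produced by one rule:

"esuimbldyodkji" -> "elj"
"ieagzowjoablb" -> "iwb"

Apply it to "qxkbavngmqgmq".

qnq

What's happening: keep every other character starting from the first (positions 1st, 3rd, 5th, ...), then keep one character in every 3, starting at position 1 (positions 1st, 4th, 7th, ...).
On "qxkbavngmqgmq": the first step gives "qkanmgq", and the second then gives "qnq".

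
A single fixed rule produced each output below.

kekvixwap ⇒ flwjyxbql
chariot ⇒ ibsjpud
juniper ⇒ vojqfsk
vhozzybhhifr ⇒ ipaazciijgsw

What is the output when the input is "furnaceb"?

The transformation: shift every letter 1 place forward in the alphabet (wrapping around), then move the first character to the end.
"furnaceb" → "gvsobdfc" → "vsobdfcg".

vsobdfcg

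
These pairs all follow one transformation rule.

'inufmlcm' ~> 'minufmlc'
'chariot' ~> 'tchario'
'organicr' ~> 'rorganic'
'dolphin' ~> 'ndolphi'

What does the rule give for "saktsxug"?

gsaktsxu

The rule is to move the last character to the front.
Applying that to "saktsxug" gives "gsaktsxu".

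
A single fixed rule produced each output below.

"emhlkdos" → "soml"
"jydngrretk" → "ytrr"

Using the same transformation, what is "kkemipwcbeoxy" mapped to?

Each output is the input with this applied: sort the characters into reverse alphabetical order, then keep only the first 4 characters.
So "kkemipwcbeoxy" becomes "yxwp".

yxwp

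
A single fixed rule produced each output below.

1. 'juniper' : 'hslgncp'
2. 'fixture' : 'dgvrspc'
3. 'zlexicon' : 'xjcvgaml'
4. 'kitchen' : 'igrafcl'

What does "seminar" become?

qckglyp

In each case the input is transformed by: shift every letter 2 places backward in the alphabet (wrapping around).
On "seminar" that produces "qckglyp".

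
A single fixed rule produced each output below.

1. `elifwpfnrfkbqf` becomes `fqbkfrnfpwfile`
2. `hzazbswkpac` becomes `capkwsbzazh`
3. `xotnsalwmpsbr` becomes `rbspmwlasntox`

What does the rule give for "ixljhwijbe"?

ebjiwhjlxi

Rule — reverse the string.
For "ixljhwijbe" the result is "ebjiwhjlxi".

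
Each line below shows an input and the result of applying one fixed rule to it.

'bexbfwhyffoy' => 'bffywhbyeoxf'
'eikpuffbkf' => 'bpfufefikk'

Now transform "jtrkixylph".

The pattern: take characters alternately from the front and the back (1st, last, 2nd, 2nd-last, ...), then swap the front and back halves of the string.
For "jtrkixylph", step one produces "jhtprlkyix"; step two turns that into "lkyixjhtpr".
(Check on "eikpuffbkf": → "efikkbpfuf" → "bpfufefikk" ✓)

lkyixjhtpr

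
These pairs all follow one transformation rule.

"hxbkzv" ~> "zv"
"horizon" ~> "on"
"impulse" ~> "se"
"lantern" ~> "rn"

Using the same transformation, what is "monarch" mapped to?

ch

The rule is to keep only the last 2 characters.
Doing the same to "monarch": "ch".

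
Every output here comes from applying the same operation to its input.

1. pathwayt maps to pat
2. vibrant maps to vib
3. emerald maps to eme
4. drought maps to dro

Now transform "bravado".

bra

The rule is to keep only the first 3 characters.
Applying that to "bravado" gives "bra".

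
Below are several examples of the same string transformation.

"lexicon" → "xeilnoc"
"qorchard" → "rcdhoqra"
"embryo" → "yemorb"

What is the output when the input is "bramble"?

rbbelma

The rule is to sort the characters into alphabetical order, then swap the first and last characters.
"bramble" → "abbelmr" → "rbbelma".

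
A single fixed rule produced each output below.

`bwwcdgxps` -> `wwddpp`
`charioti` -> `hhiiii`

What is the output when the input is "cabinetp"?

aannpp

What's happening: keep one character in every 3, starting at position 2 (positions 2nd, 5th, 8th, ...), then double every character.
"cabinetp" → "anp" → "aannpp".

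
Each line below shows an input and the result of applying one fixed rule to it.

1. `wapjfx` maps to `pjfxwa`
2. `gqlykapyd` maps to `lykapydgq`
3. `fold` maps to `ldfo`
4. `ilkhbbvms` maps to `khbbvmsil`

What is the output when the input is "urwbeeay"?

wbeeayur

Looking at the pairs, the operation is to move the first 2 characters to the end (rotate left by 2).
For "urwbeeay" the result is "wbeeayur".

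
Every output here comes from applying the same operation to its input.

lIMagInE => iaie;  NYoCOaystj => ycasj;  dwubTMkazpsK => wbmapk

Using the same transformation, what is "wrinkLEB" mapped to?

rnlb

Rule — keep every other character starting from the second (positions 2nd, 4th, 6th, ...), then convert every letter to lowercase.
On "wrinkLEB": the first step gives "rnLB", and the second then gives "rnlb".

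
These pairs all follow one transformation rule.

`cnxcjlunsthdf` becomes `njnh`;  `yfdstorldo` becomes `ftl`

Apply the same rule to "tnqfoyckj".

The pattern: keep one character in every 3, starting at position 2 (positions 2nd, 5th, 8th, ...).
"tnqfoyckj" → "nok".

nok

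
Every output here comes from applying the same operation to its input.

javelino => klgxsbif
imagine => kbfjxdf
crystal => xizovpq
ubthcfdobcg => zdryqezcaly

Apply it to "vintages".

bpsfkqxd

What's happening: move the last 2 characters to the front (rotate right by 2), then shift every letter 3 places backward in the alphabet (wrapping around).
Applying both steps to "vintages": "esvintag", then "bpsfkqxd".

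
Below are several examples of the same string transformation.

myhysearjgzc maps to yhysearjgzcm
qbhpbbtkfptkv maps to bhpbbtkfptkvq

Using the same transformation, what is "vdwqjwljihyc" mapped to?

Each output is the input with this applied: move the first character to the end.
"vdwqjwljihyc" → "dwqjwljihycv".

dwqjwljihycv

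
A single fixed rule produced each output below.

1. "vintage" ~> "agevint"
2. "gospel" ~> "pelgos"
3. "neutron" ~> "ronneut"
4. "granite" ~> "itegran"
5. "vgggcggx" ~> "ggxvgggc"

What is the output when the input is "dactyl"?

tyldac

Rule — move the last 3 characters to the front (rotate right by 3).
So "dactyl" becomes "tyldac".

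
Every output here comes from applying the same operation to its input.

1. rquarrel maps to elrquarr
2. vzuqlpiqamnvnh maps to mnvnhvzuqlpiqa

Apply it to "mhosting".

Each output is the input with this applied: move the first 2 characters to the end (rotate left by 2), then swap the front and back halves of the string.
Working it through for "mhosting": intermediate "ostingmh", final "ngmhosti".
(Check on "vzuqlpiqamnvnh": → "uqlpiqamnvnhvz" → "mnvnhvzuqlpiqa" ✓)

ngmhosti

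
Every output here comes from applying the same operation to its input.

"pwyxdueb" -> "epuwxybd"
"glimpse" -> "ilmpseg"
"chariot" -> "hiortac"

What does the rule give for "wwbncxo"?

nowwxbc

The rule is to sort the characters into alphabetical order, then move the first 2 characters to the end (rotate left by 2).
So "wwbncxo" becomes "nowwxbc".
(Check on "chariot": → "achiort" → "hiortac" ✓)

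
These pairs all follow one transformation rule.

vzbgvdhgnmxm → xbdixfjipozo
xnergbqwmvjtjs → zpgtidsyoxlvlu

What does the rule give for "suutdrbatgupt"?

Looking at the pairs, the operation is to shift every letter 2 places forward in the alphabet (wrapping around).
On "suutdrbatgupt" that produces "uwwvftdcviwrv".

uwwvftdcviwrv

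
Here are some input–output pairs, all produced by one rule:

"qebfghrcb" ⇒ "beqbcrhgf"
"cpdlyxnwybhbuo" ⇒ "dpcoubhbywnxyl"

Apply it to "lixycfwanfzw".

The rule is to move the first 3 characters to the end (rotate left by 3), then reverse the string.
Applying both steps to "lixycfwanfzw": "ycfwanfzwlix", then "xilwzfnawfcy".
(Check on "cpdlyxnwybhbuo": → "lyxnwybhbuocpd" → "dpcoubhbywnxyl" ✓)

xilwzfnawfcy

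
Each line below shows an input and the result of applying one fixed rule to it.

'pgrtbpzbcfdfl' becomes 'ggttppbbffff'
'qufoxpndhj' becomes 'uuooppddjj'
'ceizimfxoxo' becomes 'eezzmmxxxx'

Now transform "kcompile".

Rule — keep every other character starting from the second (positions 2nd, 4th, 6th, ...), then double every character.
For "kcompile" the result is "ccmmiiee".

ccmmiiee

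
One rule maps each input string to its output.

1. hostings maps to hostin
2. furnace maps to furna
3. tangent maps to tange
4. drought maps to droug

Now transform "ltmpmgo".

In each case the input is transformed by: delete the last 2 characters.
On "ltmpmgo" that produces "ltmpm".

ltmpm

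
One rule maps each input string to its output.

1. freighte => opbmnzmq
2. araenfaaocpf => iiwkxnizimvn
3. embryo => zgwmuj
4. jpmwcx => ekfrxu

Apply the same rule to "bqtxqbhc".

In each case the input is transformed by: shift every letter 8 places forward in the alphabet (wrapping around), then swap the front and back halves of the string.
Applying that to "bqtxqbhc" gives "yjpkjybf".

yjpkjybf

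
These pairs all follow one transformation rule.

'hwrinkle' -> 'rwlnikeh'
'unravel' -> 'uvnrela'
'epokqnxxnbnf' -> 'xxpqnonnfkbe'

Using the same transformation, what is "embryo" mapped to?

rymobe

Each output is the input with this applied: sort the characters into reverse alphabetical order, then swap each adjacent pair of characters (1↔2, 3↔4, ...).
Starting from "embryo": after the first operation, "yromeb"; after the second, "rymobe".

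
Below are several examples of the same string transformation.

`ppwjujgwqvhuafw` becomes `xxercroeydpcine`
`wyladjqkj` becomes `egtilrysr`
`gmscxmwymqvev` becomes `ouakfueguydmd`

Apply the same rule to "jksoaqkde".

Looking at the pairs, the operation is to shift every letter 8 places forward in the alphabet (wrapping around).
"jksoaqkde" → "rsawiyslm".

rsawiyslm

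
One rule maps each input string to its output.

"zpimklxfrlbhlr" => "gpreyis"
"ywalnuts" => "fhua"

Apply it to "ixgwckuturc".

pnjbbj

What's happening: shift every letter 7 places forward in the alphabet (wrapping around), then keep every other character starting from the first (positions 1st, 3rd, 5th, ...).
Starting from "ixgwckuturc": after the first operation, "pendjrbabyj"; after the second, "pnjbbj".
(Check on "ywalnuts": → "fdhsubaz" → "fhua" ✓)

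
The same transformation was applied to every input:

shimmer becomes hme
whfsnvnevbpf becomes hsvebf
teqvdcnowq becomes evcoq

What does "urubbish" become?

Each output is the input with this applied: keep every other character starting from the second (positions 2nd, 4th, 6th, ...).
Doing the same to "urubbish": "rbih".

rbih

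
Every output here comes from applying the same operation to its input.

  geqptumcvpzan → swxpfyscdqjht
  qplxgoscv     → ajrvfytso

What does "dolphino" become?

sklqrgro

The transformation: shift every letter 3 places forward in the alphabet (wrapping around), then move the first 3 characters to the end (rotate left by 3).
Applying both steps to "dolphino": "grosklqr", then "sklqrgro".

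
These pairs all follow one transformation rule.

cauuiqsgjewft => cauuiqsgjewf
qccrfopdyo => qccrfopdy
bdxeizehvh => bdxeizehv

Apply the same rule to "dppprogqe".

Each output is the input with this applied: delete the last character.
For "dppprogqe" the result is "dppprogq".

dppprogq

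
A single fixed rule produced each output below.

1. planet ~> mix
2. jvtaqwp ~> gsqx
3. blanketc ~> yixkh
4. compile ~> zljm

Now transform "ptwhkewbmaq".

The pattern: shift every letter 3 places backward in the alphabet (wrapping around), then delete the last 3 characters.
On "ptwhkewbmaq": the first step gives "mqtehbtyjxn", and the second then gives "mqtehbty".

mqtehbty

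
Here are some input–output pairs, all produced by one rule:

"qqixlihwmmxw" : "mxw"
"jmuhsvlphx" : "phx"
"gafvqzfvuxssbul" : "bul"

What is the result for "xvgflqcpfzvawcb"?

wcb

Looking at the pairs, the operation is to keep only the last 3 characters.
On "xvgflqcpfzvawcb" that produces "wcb".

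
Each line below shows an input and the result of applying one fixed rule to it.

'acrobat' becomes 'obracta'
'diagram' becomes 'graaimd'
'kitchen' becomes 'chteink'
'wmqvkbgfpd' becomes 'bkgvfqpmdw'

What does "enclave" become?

In each case the input is transformed by: take characters alternately from the front and the back (1st, last, 2nd, 2nd-last, ...), then reverse the string.
On "enclave": the first step gives "eenvcal", and the second then gives "lacvnee".

lacvnee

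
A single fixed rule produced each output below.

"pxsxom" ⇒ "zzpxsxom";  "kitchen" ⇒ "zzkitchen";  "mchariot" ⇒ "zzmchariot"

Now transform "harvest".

zzharvest

Rule — prepend "zz".
So "harvest" becomes "zzharvest".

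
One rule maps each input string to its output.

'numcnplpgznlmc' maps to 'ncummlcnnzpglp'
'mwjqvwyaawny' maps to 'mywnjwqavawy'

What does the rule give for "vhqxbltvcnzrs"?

In each case the input is transformed by: take characters alternately from the front and the back (1st, last, 2nd, 2nd-last, ...).
So "vhqxbltvcnzrs" becomes "vshrqzxnbclvt".

vshrqzxnbclvt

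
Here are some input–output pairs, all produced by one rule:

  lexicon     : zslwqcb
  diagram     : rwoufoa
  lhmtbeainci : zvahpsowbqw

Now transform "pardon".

In each case the input is transformed by: shift every letter 12 places backward in the alphabet (wrapping around).
Doing the same to "pardon": "dofrcb".

dofrcb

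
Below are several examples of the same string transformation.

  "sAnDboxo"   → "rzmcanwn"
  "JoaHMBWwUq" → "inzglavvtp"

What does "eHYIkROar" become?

dgxhjqnzq

Rule — shift every letter 1 place backward in the alphabet (wrapping around), then convert every letter to lowercase.
"eHYIkROar" → "dGXHjQNzq" → "dgxhjqnzq".
(Check on "sAnDboxo": → "rZmCanwn" → "rzmcanwn" ✓)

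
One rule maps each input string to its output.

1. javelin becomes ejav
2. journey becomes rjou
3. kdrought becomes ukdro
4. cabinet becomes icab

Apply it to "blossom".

Looking at the pairs, the operation is to delete the last 3 characters, then move the last character to the front.
Starting from "blossom": after the first operation, "blos"; after the second, "sblo".

sblo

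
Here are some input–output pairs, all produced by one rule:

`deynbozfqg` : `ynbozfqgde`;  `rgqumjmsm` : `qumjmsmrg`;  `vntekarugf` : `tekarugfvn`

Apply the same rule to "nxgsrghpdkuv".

Looking at the pairs, the operation is to move the first 2 characters to the end (rotate left by 2).
So "nxgsrghpdkuv" becomes "gsrghpdkuvnx".

gsrghpdkuvnx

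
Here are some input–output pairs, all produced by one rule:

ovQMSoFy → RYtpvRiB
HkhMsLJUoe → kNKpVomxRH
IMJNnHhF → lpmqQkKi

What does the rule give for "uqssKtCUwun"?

XTVVnWfxZXQ

In each case the input is transformed by: flip the case of every letter, then shift every letter 3 places forward in the alphabet (wrapping around).
On "uqssKtCUwun": the first step gives "UQSSkTcuWUN", and the second then gives "XTVVnWfxZXQ".
(Check on "HkhMsLJUoe": → "hKHmSljuOE" → "kNKpVomxRH" ✓)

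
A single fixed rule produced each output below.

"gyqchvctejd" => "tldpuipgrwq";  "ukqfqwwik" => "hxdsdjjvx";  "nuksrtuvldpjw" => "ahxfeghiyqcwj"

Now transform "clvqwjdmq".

Looking at the pairs, the operation is to shift every letter 13 places forward in the alphabet (wrapping around) — i.e. ROT13.
On "clvqwjdmq" that produces "pyidjwqzd".

pyidjwqzd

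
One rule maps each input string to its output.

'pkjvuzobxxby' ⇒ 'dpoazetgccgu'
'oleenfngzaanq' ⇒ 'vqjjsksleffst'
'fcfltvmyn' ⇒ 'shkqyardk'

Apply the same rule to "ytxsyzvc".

What's happening: swap the first and last characters, then shift every letter 5 places forward in the alphabet (wrapping around).
Starting from "ytxsyzvc": after the first operation, "ctxsyzvy"; after the second, "hycxdead".
(Check on "fcfltvmyn": → "ncfltvmyf" → "shkqyardk" ✓)

hycxdead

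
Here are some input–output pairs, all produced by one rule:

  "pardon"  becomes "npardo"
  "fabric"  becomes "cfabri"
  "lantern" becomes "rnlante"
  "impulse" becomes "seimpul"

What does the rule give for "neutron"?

onneutr

Looking at the pairs, the operation is to move the first 2 characters to the end (rotate left by 2), then move the first 3 characters to the end (rotate left by 3).
Starting from "neutron": after the first operation, "utronne"; after the second, "onneutr".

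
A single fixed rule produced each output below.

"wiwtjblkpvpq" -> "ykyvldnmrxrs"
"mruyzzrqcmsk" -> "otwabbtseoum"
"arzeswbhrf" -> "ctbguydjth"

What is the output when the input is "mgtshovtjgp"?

oivujqxvlir

Each output is the input with this applied: shift every letter 2 places forward in the alphabet (wrapping around).
So "mgtshovtjgp" becomes "oivujqxvlir".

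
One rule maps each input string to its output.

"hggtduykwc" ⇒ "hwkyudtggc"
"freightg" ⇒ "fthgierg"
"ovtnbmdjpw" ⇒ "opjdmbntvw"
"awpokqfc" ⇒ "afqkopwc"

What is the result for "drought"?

What's happening: swap the first and last characters, then reverse the string.
For "drought" the result is "dhguort".
(Check on "freightg": → "greightf" → "fthgierg" ✓)

dhguort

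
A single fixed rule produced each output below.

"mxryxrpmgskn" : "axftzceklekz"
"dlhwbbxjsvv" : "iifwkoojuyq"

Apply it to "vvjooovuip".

cvhibbbwii

Rule — reverse the string, then shift every letter 13 places forward in the alphabet (wrapping around) — i.e. ROT13.
"vvjooovuip" → "piuvooojvv" → "cvhibbbwii".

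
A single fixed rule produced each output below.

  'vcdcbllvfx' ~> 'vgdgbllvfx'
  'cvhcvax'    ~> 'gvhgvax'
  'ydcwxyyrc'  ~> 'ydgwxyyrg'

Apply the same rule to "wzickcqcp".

The pattern: replace every "c" with "g".
Doing the same to "wzickcqcp": "wzigkgqgp".

wzigkgqgp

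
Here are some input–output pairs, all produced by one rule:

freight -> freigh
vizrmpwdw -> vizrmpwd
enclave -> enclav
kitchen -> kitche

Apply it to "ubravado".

ubravad

In each case the input is transformed by: delete the last character.
For "ubravado" the result is "ubravad".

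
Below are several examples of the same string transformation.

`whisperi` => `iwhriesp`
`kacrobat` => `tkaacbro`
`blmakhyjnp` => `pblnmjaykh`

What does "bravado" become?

obrdaav

The pattern: swap the first and last characters, then take characters alternately from the front and the back (1st, last, 2nd, 2nd-last, ...).
On "bravado": the first step gives "oravadb", and the second then gives "obrdaav".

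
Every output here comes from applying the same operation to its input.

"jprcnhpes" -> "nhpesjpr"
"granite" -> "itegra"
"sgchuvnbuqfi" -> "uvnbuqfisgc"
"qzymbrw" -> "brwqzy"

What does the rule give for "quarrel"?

relqua

The rule is to move the first 3 characters to the end (rotate left by 3), then delete the first character.
"quarrel" → "rrelqua" → "relqua".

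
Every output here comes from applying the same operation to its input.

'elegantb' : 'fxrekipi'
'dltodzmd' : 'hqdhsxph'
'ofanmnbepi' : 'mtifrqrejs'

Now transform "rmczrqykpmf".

jqtocuvdgqv

The rule is to reverse the string, then shift every letter 4 places forward in the alphabet (wrapping around).
Starting from "rmczrqykpmf": after the first operation, "fmpkyqrzcmr"; after the second, "jqtocuvdgqv".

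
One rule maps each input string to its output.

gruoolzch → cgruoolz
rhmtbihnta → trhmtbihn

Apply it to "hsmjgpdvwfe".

The pattern: delete the last character, then move the last character to the front.
Working it through for "hsmjgpdvwfe": intermediate "hsmjgpdvwf", final "fhsmjgpdvw".

fhsmjgpdvw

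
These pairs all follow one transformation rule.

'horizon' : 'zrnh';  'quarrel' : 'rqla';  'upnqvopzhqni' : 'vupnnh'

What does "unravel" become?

vurl

In each case the input is transformed by: keep every other character starting from the first (positions 1st, 3rd, 5th, ...), then sort the characters into reverse alphabetical order.
Starting from "unravel": after the first operation, "urvl"; after the second, "vurl".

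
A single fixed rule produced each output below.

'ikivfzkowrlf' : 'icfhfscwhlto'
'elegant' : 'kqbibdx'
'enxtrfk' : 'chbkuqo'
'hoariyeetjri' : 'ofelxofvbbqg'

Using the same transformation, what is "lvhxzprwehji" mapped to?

gfiseuwmotbe

The rule is to move the last 2 characters to the front (rotate right by 2), then shift every letter 3 places backward in the alphabet (wrapping around).
On "lvhxzprwehji": the first step gives "jilvhxzprweh", and the second then gives "gfiseuwmotbe".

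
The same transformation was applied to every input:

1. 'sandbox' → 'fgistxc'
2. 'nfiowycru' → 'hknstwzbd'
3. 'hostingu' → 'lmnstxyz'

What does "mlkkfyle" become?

Rule — sort the characters into alphabetical order, then shift every letter 5 places forward in the alphabet (wrapping around).
"mlkkfyle" → "efkkllmy" → "jkppqqrd".

jkppqqrd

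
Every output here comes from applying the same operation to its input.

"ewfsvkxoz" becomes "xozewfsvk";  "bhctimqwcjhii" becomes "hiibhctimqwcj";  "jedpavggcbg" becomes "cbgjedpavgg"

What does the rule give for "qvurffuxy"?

uxyqvurff

The transformation: move the last 3 characters to the front (rotate right by 3).
So "qvurffuxy" becomes "uxyqvurff".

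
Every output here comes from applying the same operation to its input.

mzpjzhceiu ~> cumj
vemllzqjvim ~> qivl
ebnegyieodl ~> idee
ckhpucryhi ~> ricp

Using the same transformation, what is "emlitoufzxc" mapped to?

uxei

In each case the input is transformed by: keep one character in every 3, starting at position 1 (positions 1st, 4th, 7th, ...), then move the first 2 characters to the end (rotate left by 2).
Applying both steps to "emlitoufzxc": "eiux", then "uxei".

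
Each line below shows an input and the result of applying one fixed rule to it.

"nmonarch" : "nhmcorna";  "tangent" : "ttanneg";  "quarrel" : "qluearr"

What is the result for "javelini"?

The transformation: take characters alternately from the front and the back (1st, last, 2nd, 2nd-last, ...).
"javelini" → "jianviel".

jianviel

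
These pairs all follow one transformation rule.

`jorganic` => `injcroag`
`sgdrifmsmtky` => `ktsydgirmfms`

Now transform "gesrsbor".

What's happening: move the last 3 characters to the front (rotate right by 3), then swap each adjacent pair of characters (1↔2, 3↔4, ...).
Applying both steps to "gesrsbor": "borgesrs", then "obgrsesr".

obgrsesr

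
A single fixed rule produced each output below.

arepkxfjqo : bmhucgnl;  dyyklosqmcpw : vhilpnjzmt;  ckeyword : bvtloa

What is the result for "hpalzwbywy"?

xiwtyvtv

What's happening: shift every letter 3 places backward in the alphabet (wrapping around), then delete the first 2 characters.
"hpalzwbywy" → "emxiwtyvtv" → "xiwtyvtv".
(Check on "dyyklosqmcpw": → "avvhilpnjzmt" → "vhilpnjzmt" ✓)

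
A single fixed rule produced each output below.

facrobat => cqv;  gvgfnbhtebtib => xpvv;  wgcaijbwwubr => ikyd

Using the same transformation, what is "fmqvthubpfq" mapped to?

Looking at the pairs, the operation is to shift every letter 2 places forward in the alphabet (wrapping around), then keep one character in every 3, starting at position 2 (positions 2nd, 5th, 8th, ...).
Working it through for "fmqvthubpfq": intermediate "hosxvjwdrhs", final "ovds".
(Check on "facrobat": → "hcetqdcv" → "cqv" ✓)

ovds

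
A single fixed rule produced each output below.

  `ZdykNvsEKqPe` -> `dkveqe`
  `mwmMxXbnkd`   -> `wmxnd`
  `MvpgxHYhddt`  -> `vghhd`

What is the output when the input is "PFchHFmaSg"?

Looking at the pairs, the operation is to keep every other character starting from the second (positions 2nd, 4th, 6th, ...), then convert every letter to lowercase.
Starting from "PFchHFmaSg": after the first operation, "FhFag"; after the second, "fhfag".

fhfag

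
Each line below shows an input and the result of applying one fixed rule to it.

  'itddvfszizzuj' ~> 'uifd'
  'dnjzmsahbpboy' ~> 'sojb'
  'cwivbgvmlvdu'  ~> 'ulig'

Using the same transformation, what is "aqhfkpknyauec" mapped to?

yphe

Looking at the pairs, the operation is to keep one character in every 3, starting at position 3 (positions 3rd, 6th, 9th, ...), then sort the characters into reverse alphabetical order.
Working it through for "aqhfkpknyauec": intermediate "hpye", final "yphe".
(Check on "dnjzmsahbpboy": → "jsbo" → "sojb" ✓)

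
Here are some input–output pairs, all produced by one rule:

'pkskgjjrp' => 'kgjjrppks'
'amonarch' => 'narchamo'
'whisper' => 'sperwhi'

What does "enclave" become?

laveenc

Looking at the pairs, the operation is to move the first 3 characters to the end (rotate left by 3).
So "enclave" becomes "laveenc".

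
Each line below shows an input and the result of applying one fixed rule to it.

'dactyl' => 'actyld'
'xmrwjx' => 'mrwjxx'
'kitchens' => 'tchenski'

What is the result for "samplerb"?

The rule is to move the last 2 characters to the front (rotate right by 2), then swap the front and back halves of the string.
Starting from "samplerb": after the first operation, "rbsample"; after the second, "mplerbsa".

mplerbsa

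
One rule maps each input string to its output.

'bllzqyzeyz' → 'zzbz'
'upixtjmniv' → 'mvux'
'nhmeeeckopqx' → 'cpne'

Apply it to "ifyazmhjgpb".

The transformation: keep one character in every 3, starting at position 1 (positions 1st, 4th, 7th, ...), then move the first 2 characters to the end (rotate left by 2).
Applying both steps to "ifyazmhjgpb": "iahp", then "hpia".

hpia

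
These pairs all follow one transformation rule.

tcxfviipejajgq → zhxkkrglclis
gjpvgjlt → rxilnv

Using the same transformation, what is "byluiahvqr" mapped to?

nwkcjxst

In each case the input is transformed by: shift every letter 2 places forward in the alphabet (wrapping around), then delete the first 2 characters.
Applying both steps to "byluiahvqr": "danwkcjxst", then "nwkcjxst".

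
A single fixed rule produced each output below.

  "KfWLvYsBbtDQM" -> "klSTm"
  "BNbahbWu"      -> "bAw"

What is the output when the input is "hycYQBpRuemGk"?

HyPEK

The transformation: flip the case of every letter, then keep one character in every 3, starting at position 1 (positions 1st, 4th, 7th, ...).
For "hycYQBpRuemGk", step one produces "HYCyqbPrUEMgK"; step two turns that into "HyPEK".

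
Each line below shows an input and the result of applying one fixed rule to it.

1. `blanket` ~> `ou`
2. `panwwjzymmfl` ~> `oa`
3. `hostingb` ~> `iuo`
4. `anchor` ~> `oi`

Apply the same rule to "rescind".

The rule is to shift every letter 1 place forward in the alphabet (wrapping around), then keep only the vowels.
Working it through for "rescind": intermediate "sftdjoe", final "oe".

oe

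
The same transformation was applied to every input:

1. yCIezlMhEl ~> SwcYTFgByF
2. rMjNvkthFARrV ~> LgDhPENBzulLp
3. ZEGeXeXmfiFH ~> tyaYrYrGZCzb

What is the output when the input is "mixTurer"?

In each case the input is transformed by: shift every letter 6 places backward in the alphabet (wrapping around), then flip the case of every letter.
For "mixTurer", step one produces "gcrNolyl"; step two turns that into "GCRnOLYL".
(Check on "rMjNvkthFARrV": → "lGdHpenbZULlP" → "LgDhPENBzulLp" ✓)

GCRnOLYL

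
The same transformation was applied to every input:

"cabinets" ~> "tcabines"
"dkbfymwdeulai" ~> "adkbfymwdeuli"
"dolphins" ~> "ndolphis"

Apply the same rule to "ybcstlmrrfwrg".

rybcstlmrrfwg

The transformation: move the last character to the front, then swap the first and last characters.
For "ybcstlmrrfwrg", step one produces "gybcstlmrrfwr"; step two turns that into "rybcstlmrrfwg".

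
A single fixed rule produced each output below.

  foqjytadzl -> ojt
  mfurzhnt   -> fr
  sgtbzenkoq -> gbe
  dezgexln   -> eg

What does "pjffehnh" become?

Looking at the pairs, the operation is to delete the last 3 characters, then keep every other character starting from the second (positions 2nd, 4th, 6th, ...).
Applying both steps to "pjffehnh": "pjffe", then "jf".
(Check on "foqjytadzl": → "foqjyta" → "ojt" ✓)

jf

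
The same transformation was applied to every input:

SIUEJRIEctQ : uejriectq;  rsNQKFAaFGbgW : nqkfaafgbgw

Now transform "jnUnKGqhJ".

The transformation: delete the first 2 characters, then convert every letter to lowercase.
Working it through for "jnUnKGqhJ": intermediate "UnKGqhJ", final "unkgqhj".

unkgqhj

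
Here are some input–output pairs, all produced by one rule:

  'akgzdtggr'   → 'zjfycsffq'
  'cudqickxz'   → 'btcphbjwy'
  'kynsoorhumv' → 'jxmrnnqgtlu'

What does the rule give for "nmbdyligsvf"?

mlacxkhfrue

The pattern: shift every letter 1 place backward in the alphabet (wrapping around).
"nmbdyligsvf" → "mlacxkhfrue".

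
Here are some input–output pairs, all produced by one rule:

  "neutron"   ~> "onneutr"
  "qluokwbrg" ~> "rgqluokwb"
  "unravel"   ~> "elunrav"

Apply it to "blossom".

ombloss

What's happening: move the last 2 characters to the front (rotate right by 2).
On "blossom" that produces "ombloss".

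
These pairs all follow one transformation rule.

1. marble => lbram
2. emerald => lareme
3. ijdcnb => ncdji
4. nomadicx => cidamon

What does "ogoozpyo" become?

ypzoogo

The transformation: delete the last character, then reverse the string.
Applying both steps to "ogoozpyo": "ogoozpy", then "ypzoogo".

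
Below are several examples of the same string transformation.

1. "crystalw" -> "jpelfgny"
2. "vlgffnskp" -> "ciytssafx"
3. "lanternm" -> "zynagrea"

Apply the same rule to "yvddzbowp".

cliqqmobj

In each case the input is transformed by: move the last character to the front, then shift every letter 13 places forward in the alphabet (wrapping around) — i.e. ROT13.
Applying both steps to "yvddzbowp": "pyvddzbow", then "cliqqmobj".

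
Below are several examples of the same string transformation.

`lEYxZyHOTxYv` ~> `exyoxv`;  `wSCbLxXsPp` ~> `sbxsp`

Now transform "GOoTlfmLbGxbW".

Rule — keep every other character starting from the second (positions 2nd, 4th, 6th, ...), then convert every letter to lowercase.
"GOoTlfmLbGxbW" → "otflgb".

otflgb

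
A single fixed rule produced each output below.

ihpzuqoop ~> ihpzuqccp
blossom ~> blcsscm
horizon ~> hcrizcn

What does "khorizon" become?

khcrizcn

In each case the input is transformed by: replace every "o" with "c".
"khorizon" → "khcrizcn".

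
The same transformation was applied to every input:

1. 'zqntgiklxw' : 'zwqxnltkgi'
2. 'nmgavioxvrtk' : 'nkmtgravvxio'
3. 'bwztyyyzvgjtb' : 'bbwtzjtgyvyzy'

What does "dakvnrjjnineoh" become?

Looking at the pairs, the operation is to take characters alternately from the front and the back (1st, last, 2nd, 2nd-last, ...).
Doing the same to "dakvnrjjnineoh": "dhaokevnnirnjj".

dhaokevnnirnjj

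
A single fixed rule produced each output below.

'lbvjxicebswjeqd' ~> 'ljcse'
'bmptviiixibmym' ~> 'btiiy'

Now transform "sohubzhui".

In each case the input is transformed by: keep one character in every 3, starting at position 1 (positions 1st, 4th, 7th, ...).
So "sohubzhui" becomes "suh".

suh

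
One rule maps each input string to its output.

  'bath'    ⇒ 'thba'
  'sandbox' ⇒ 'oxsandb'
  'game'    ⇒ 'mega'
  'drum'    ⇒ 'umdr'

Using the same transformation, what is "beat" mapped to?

atbe

What's happening: move the last 2 characters to the front (rotate right by 2).
So "beat" becomes "atbe".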